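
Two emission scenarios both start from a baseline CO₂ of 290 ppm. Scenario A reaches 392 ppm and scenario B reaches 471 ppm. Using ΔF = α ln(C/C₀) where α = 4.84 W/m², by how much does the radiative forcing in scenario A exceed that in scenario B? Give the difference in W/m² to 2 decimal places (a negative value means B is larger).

ΔF_A − ΔF_B = -0.89 W/m²

ΔF_A = 4.84 ln(392/290) = 4.84 × 0.30138 = 1.4587 W/m².
ΔF_B = 4.84 ln(471/290) = 4.84 × 0.48498 = 2.3473 W/m².
Difference: 1.4587 − 2.3473 = -0.8886 W/m².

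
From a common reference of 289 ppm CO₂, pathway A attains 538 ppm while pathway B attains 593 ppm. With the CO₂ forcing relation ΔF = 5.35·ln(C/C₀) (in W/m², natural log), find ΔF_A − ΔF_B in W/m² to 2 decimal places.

ΔF_A = 5.35 ln(538/289) = 5.35 × 0.62143 = 3.3247 W/m².
ΔF_B = 5.35 ln(593/289) = 5.35 × 0.71877 = 3.8454 W/m².
Difference: 3.3247 − 3.8454 = -0.5207 W/m².

ΔF_A − ΔF_B = -0.52 W/m²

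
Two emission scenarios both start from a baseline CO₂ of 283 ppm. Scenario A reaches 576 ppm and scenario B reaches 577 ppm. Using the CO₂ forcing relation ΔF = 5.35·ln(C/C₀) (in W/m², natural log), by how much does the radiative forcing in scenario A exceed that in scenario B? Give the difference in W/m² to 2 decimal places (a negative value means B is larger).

ΔF_A = 5.35 ln(576/283) = 5.35 × 0.71066 = 3.8020 W/m².
ΔF_B = 5.35 ln(577/283) = 5.35 × 0.71240 = 3.8113 W/m².
Difference: 3.8020 − 3.8113 = -0.0093 W/m².
(Equivalently, ΔF_A − ΔF_B = 5.35 ln(576/577) = 5.35 × -0.00173 = -0.0093 W/m².)

ΔF_A − ΔF_B = -0.01 W/m²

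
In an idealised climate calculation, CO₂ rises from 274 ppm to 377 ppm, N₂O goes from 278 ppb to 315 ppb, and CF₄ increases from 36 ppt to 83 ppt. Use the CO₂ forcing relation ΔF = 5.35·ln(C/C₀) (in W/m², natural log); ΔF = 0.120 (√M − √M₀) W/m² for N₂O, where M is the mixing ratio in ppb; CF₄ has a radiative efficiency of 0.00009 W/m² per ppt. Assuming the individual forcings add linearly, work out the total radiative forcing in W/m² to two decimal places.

ΔF = 1.84 W/m²

CO₂: 5.35 × ln(377/274) = 5.35 × ln(1.37591) = 5.35 × 0.31912 = 1.7073 W/m².
N₂O: 0.120 × (√315 − √278) = 0.120 × (17.7482 − 16.6733) = 0.120 × 1.0749 = 0.1290 W/m².
CF₄: ΔF = 0.00009 × (83 − 36) = 0.00009 × 47 = 0.0042 W/m².
Total ΔF = 1.7073 + 0.1290 + 0.0042 = 1.8405 W/m².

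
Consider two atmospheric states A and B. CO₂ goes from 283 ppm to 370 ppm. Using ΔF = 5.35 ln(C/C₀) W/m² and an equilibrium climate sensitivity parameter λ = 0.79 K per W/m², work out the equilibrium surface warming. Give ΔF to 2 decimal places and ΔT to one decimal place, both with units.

ΔF = 1.43 W/m²; ΔT = 1.1 K

CO₂: 5.35 × ln(370/283) = 5.35 × ln(1.30742) = 5.35 × 0.26806 = 1.4341 W/m².
ΔT = λ ΔF = 0.79 × 1.43 = 1.1297 K.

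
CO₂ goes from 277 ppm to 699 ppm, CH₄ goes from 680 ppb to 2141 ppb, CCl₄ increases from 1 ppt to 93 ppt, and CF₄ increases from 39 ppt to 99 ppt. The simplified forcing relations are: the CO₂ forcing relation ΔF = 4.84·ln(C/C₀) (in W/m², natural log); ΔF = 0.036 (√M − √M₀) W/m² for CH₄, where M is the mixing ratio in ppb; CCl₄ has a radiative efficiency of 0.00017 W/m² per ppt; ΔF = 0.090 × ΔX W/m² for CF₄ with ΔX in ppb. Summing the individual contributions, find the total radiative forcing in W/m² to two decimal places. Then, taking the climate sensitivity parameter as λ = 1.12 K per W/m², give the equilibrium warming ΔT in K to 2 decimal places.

ΔF = 5.23 W/m²; ΔT = 5.86 K

CO₂: 4.84 × ln(699/277) = 4.84 × ln(2.52347) = 4.84 × 0.92563 = 4.4800 W/m².
CH₄: 0.036 × (√2141 − √680) = 0.036 × (46.2709 − 26.0768) = 0.036 × 20.1941 = 0.7270 W/m².
CCl₄: ΔF = 0.00017 × (93 − 1) = 0.00017 × 92 = 0.0156 W/m².
CF₄: Δ = 99 − 39 = 60 ppt = 0.060 ppb; ΔF = 0.090 × 0.060 = 0.0054 W/m².
Total ΔF = 4.4800 + 0.7270 + 0.0156 + 0.0054 = 5.2280 W/m².
ΔT = λ ΔF = 1.12 × 5.23 = 5.8576 K.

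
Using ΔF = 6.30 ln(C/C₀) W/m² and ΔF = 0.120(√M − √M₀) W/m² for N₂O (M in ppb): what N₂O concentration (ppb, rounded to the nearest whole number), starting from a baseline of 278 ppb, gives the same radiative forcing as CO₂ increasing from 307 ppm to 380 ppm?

M ≈ 777 ppb

CO₂ forcing: 6.30 × ln(380/307) = 6.30 × 0.213324 = 1.34394 W/m².
Set 0.120(√M − √278) = 1.34394: √M = 1.34394/0.120 + √278 = 11.1995 + 16.6733 = 27.8728.
M = (27.8728)² = 776.89 ppb.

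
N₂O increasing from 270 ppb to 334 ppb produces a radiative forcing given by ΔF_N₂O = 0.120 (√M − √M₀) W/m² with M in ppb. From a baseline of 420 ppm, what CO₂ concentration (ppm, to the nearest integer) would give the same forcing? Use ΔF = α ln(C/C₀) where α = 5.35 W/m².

C ≈ 438 ppm

N₂O forcing: 0.120 × (√334 − √270) = 0.120 × (18.2757 − 16.4317) = 0.120 × 1.8440 = 0.22128 W/m².
Set 5.35 ln(C/420) = 0.22128: ln(C/420) = 0.22128/5.35 = 0.04136, so C = 420 × e^0.04136 = 420 × 1.04223 = 437.74 ppm.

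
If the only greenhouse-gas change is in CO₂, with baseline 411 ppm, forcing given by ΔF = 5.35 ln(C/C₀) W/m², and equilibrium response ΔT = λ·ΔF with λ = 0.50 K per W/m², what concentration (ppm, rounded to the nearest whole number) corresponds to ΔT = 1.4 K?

C ≈ 694 ppm

Required forcing: ΔF = ΔT/λ = 1.4/0.50 = 2.8000 W/m².
Then ln(C/411) = ΔF/5.35 = 2.8000/5.35 = 0.52336.
So C = 411 × e^0.52336 = 411 × 1.68769 = 693.64 ppm.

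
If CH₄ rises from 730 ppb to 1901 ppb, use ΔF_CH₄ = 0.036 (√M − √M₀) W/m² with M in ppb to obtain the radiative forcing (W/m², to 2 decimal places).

CH₄: 0.036 × (√1901 − √730) = 0.036 × (43.6005 − 27.0185) = 0.036 × 16.5820 = 0.5970 W/m².

ΔF = 0.60 W/m²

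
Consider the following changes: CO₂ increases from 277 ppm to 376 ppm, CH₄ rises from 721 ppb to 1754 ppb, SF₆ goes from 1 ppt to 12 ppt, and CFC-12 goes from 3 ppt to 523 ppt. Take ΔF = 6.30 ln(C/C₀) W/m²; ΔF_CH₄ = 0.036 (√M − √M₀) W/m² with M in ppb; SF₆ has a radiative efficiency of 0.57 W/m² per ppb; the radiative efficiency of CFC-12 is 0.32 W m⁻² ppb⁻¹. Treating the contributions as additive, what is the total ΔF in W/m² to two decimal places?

ΔF = 2.64 W/m²

CO₂: 6.30 × ln(376/277) = 6.30 × ln(1.35740) = 6.30 × 0.30557 = 1.9251 W/m².
CH₄: 0.036 × (√1754 − √721) = 0.036 × (41.8808 − 26.8514) = 0.036 × 15.0294 = 0.5411 W/m².
SF₆: Δ = 12 − 1 = 11 ppt = 0.011 ppb; ΔF = 0.57 × 0.011 = 0.0063 W/m².
CFC-12: Δ = 523 − 3 = 520 ppt = 0.520 ppb; ΔF = 0.32 × 0.520 = 0.1664 W/m².
Total ΔF = 1.9251 + 0.5411 + 0.0063 + 0.1664 = 2.6389 W/m².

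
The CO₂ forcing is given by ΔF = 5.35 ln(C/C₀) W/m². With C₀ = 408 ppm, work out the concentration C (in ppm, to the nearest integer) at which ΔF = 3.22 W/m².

C ≈ 745 ppm

Set 5.35 ln(C/408) = 3.22, so ln(C/408) = 3.22/5.35 = 0.60187.
Then C/408 = e^0.60187 = 1.82553, giving C = 408 × 1.82553 = 744.82 ppm.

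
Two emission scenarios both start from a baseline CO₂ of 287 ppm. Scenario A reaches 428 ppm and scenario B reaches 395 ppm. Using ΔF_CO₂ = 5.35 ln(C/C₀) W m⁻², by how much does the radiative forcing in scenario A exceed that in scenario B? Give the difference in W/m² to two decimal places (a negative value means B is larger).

ΔF_A = 5.35 ln(428/287) = 5.35 × 0.39964 = 2.1381 W/m².
ΔF_B = 5.35 ln(395/287) = 5.35 × 0.31940 = 1.7088 W/m².
Difference: 2.1381 − 1.7088 = 0.4293 W/m².

ΔF_A − ΔF_B = 0.43 W/m²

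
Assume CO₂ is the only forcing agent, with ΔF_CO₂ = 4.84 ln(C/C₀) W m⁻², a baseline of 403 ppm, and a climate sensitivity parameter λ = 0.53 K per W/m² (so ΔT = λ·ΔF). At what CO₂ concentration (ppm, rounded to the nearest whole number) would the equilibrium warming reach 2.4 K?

C ≈ 1027 ppm

Required forcing: ΔF = ΔT/λ = 2.4/0.53 = 4.5283 W/m².
Then ln(C/403) = ΔF/4.84 = 4.5283/4.84 = 0.93560.
So C = 403 × e^0.93560 = 403 × 2.54874 = 1027.14 ppm.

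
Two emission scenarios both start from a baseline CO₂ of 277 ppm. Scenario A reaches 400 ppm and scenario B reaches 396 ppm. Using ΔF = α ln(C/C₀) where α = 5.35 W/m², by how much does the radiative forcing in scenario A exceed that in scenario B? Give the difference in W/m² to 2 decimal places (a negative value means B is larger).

ΔF_A − ΔF_B = 0.05 W/m²

ΔF_A = 5.35 ln(400/277) = 5.35 × 0.36745 = 1.9659 W/m².
ΔF_B = 5.35 ln(396/277) = 5.35 × 0.35740 = 1.9121 W/m².
Difference: 1.9659 − 1.9121 = 0.0538 W/m².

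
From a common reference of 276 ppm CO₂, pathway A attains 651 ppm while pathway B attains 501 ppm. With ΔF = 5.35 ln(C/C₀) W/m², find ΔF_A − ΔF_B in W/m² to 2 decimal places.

ΔF_A − ΔF_B = 1.40 W/m²

ΔF_A = 5.35 ln(651/276) = 5.35 × 0.85811 = 4.5909 W/m².
ΔF_B = 5.35 ln(501/276) = 5.35 × 0.59621 = 3.1897 W/m².
Difference: 4.5909 − 3.1897 = 1.4012 W/m².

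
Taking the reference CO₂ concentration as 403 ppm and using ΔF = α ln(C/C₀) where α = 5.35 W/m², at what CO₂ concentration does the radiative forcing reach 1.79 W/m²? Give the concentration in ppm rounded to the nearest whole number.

C ≈ 563 ppm

Set 5.35 ln(C/403) = 1.79, so ln(C/403) = 1.79/5.35 = 0.33458.
Then C/403 = e^0.33458 = 1.39735, giving C = 403 × 1.39735 = 563.13 ppm.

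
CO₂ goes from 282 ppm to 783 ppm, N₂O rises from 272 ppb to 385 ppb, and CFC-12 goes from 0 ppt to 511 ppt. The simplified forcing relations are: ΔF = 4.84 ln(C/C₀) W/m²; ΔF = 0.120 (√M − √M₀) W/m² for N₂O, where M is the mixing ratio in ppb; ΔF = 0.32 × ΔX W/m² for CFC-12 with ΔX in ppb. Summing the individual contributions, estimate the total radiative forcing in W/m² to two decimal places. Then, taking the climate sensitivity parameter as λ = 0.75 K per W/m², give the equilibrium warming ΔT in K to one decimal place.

ΔF = 5.48 W/m²; ΔT = 4.1 K

CO₂: 4.84 × ln(783/282) = 4.84 × ln(2.77660) = 4.84 × 1.02123 = 4.9428 W/m².
N₂O: 0.120 × (√385 − √272) = 0.120 × (19.6214 − 16.4924) = 0.120 × 3.1290 = 0.3755 W/m².
CFC-12: Δ = 511 − 0 = 511 ppt = 0.511 ppb; ΔF = 0.32 × 0.511 = 0.1635 W/m².
Total ΔF = 4.9428 + 0.3755 + 0.1635 = 5.4818 W/m².
ΔT = λ ΔF = 0.75 × 5.48 = 4.1100 K.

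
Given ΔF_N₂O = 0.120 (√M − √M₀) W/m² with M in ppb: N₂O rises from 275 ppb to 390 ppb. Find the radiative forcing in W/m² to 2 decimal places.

ΔF = 0.38 W/m²

N₂O: 0.120 × (√390 − √275) = 0.120 × (19.7484 − 16.5831) = 0.120 × 3.1653 = 0.3798 W/m².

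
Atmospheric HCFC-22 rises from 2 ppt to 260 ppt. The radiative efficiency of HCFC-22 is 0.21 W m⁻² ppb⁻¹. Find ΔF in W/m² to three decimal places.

HCFC-22: Δ = 260 − 2 = 258 ppt = 0.258 ppb; ΔF = 0.21 × 0.258 = 0.0542 W/m².

ΔF = 0.054 W/m²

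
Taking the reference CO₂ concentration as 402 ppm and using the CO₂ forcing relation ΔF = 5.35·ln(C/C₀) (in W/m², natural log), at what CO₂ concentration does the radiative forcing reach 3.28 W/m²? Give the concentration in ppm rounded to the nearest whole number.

C ≈ 742 ppm

Set 5.35 ln(C/402) = 3.28, so ln(C/402) = 3.28/5.35 = 0.61308.
Then C/402 = e^0.61308 = 1.84611, giving C = 402 × 1.84611 = 742.14 ppm.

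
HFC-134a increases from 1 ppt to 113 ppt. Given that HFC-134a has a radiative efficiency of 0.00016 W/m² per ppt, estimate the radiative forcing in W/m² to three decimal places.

HFC-134a: ΔF = 0.00016 × (113 − 1) = 0.00016 × 112 = 0.0179 W/m².

ΔF = 0.018 W/m²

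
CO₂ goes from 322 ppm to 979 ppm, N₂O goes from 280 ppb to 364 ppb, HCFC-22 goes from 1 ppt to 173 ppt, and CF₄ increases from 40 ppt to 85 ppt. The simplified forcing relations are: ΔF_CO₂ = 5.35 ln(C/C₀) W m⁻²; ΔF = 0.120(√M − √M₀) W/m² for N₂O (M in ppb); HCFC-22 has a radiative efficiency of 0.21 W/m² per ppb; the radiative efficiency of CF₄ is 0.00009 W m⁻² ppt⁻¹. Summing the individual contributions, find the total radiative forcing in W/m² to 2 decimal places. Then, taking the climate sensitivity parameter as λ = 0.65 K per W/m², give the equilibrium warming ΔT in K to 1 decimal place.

ΔF = 6.27 W/m²; ΔT = 4.1 K

CO₂: 5.35 × ln(979/322) = 5.35 × ln(3.04037) = 5.35 × 1.11198 = 5.9491 W/m².
N₂O: 0.120 × (√364 − √280) = 0.120 × (19.0788 − 16.7332) = 0.120 × 2.3456 = 0.2815 W/m².
HCFC-22: Δ = 173 − 1 = 172 ppt = 0.172 ppb; ΔF = 0.21 × 0.172 = 0.0361 W/m².
CF₄: ΔF = 0.00009 × (85 − 40) = 0.00009 × 45 = 0.0041 W/m².
Total ΔF = 5.9491 + 0.2815 + 0.0361 + 0.0041 = 6.2708 W/m².
ΔT = λ ΔF = 0.65 × 6.27 = 4.0755 K.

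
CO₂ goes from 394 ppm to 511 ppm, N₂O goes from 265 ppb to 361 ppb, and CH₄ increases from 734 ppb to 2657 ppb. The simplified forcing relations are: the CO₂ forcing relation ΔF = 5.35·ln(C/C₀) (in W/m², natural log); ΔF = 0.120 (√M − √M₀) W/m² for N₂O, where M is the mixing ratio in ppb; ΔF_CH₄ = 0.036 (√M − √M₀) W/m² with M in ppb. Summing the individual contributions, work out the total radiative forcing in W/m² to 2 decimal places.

CO₂: 5.35 × ln(511/394) = 5.35 × ln(1.29695) = 5.35 × 0.26002 = 1.3911 W/m².
N₂O: 0.120 × (√361 − √265) = 0.120 × (19.0000 − 16.2788) = 0.120 × 2.7212 = 0.3265 W/m².
CH₄: 0.036 × (√2657 − √734) = 0.036 × (51.5461 − 27.0924) = 0.036 × 24.4537 = 0.8803 W/m².
Total ΔF = 1.3911 + 0.3265 + 0.8803 = 2.5979 W/m².

ΔF = 2.60 W/m²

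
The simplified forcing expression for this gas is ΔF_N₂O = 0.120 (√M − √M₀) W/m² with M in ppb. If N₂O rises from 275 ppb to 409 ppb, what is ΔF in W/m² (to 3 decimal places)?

N₂O: 0.120 × (√409 − √275) = 0.120 × (20.2237 − 16.5831) = 0.120 × 3.6406 = 0.4369 W/m².

ΔF = 0.437 W/m²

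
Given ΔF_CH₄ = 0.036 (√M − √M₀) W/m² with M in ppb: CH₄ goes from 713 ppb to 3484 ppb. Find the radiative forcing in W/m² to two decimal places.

ΔF = 1.16 W/m²

CH₄: 0.036 × (√3484 − √713) = 0.036 × (59.0254 − 26.7021) = 0.036 × 32.3233 = 1.1636 W/m².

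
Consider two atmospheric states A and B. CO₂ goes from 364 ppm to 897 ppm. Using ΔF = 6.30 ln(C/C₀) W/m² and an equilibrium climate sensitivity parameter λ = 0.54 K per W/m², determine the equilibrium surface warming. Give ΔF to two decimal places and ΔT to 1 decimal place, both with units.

ΔF = 5.68 W/m²; ΔT = 3.1 K

CO₂: 6.30 × ln(897/364) = 6.30 × ln(2.46429) = 6.30 × 0.90190 = 5.6820 W/m².
ΔT = λ ΔF = 0.54 × 5.68 = 3.0672 K.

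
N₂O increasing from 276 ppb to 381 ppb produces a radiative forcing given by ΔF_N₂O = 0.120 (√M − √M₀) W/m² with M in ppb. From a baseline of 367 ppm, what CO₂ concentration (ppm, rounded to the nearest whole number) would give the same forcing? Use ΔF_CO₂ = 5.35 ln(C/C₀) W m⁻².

C ≈ 392 ppm

N₂O forcing: 0.120 × (√381 − √276) = 0.120 × (19.5192 − 16.6132) = 0.120 × 2.9060 = 0.34872 W/m².
Set 5.35 ln(C/367) = 0.34872: ln(C/367) = 0.34872/5.35 = 0.06518, so C = 367 × e^0.06518 = 367 × 1.06735 = 391.72 ppm.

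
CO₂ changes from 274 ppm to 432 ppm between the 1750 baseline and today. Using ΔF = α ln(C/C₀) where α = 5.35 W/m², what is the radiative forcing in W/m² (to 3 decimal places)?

CO₂ absorption bands are partially saturated, so forcing scales with the logarithm of the concentration ratio.
CO₂: 5.35 × ln(432/274) = 5.35 × ln(1.57664) = 5.35 × 0.45530 = 2.4359 W/m².

ΔF = 2.436 W/m²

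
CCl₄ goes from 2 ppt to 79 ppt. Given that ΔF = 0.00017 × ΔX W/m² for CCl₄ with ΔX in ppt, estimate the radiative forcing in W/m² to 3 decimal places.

CCl₄: ΔF = 0.00017 × (79 − 2) = 0.00017 × 77 = 0.0131 W/m².

ΔF = 0.013 W/m²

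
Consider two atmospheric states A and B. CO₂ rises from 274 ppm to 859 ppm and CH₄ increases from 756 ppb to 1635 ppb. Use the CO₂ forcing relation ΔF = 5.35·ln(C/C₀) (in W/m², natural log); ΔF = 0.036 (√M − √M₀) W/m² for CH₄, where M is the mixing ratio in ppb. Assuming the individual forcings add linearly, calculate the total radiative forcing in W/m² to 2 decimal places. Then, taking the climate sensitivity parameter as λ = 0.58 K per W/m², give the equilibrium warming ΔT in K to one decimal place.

CO₂: 5.35 × ln(859/274) = 5.35 × ln(3.13504) = 5.35 × 1.14264 = 6.1131 W/m².
CH₄: 0.036 × (√1635 − √756) = 0.036 × (40.4351 − 27.4955) = 0.036 × 12.9396 = 0.4658 W/m².
Total ΔF = 6.1131 + 0.4658 = 6.5789 W/m².
ΔT = λ ΔF = 0.58 × 6.58 = 3.8164 K.

ΔF = 6.58 W/m²; ΔT = 3.8 K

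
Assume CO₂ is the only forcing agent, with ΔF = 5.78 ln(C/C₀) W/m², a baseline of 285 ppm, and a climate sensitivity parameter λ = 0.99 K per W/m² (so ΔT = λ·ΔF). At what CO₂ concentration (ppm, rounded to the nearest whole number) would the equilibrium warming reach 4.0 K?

Required forcing: ΔF = ΔT/λ = 4.0/0.99 = 4.0404 W/m².
Then ln(C/285) = ΔF/5.78 = 4.0404/5.78 = 0.69903.
So C = 285 × e^0.69903 = 285 × 2.01180 = 573.36 ppm.

C ≈ 573 ppm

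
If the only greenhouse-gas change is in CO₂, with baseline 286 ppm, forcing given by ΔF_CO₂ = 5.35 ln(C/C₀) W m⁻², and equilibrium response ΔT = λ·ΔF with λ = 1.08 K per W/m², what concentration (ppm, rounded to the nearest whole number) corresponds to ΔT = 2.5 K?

Required forcing: ΔF = ΔT/λ = 2.5/1.08 = 2.3148 W/m².
Then ln(C/286) = ΔF/5.35 = 2.3148/5.35 = 0.43267.
So C = 286 × e^0.43267 = 286 × 1.54137 = 440.83 ppm.

C ≈ 441 ppm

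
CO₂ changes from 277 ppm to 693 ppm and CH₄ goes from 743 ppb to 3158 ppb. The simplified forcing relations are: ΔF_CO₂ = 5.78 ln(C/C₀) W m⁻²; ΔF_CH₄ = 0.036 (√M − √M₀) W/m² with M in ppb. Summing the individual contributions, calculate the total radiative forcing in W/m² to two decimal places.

ΔF = 6.34 W/m²

CO₂: 5.78 × ln(693/277) = 5.78 × ln(2.50181) = 5.78 × 0.91701 = 5.3003 W/m².
CH₄: 0.036 × (√3158 − √743) = 0.036 × (56.1961 − 27.2580) = 0.036 × 28.9381 = 1.0418 W/m².
Total ΔF = 5.3003 + 1.0418 = 6.3421 W/m².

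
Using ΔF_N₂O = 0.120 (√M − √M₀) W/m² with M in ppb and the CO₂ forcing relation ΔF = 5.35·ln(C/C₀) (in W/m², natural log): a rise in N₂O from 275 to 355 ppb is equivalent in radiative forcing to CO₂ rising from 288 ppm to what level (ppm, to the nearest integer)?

C ≈ 303 ppm

N₂O forcing: 0.120 × (√355 − √275) = 0.120 × (18.8414 − 16.5831) = 0.120 × 2.2583 = 0.27100 W/m².
Set 5.35 ln(C/288) = 0.27100: ln(C/288) = 0.27100/5.35 = 0.05065, so C = 288 × e^0.05065 = 288 × 1.05195 = 302.96 ppm.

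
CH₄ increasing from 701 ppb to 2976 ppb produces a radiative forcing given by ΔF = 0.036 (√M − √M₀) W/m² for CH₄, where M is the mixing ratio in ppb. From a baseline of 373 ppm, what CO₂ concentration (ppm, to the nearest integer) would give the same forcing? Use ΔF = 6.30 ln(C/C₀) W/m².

C ≈ 438 ppm

CH₄ forcing: 0.036 × (√2976 − √701) = 0.036 × (54.5527 − 26.4764) = 0.036 × 28.0763 = 1.01075 W/m².
Set 6.30 ln(C/373) = 1.01075: ln(C/373) = 1.01075/6.30 = 0.16044, so C = 373 × e^0.16044 = 373 × 1.17403 = 437.91 ppm.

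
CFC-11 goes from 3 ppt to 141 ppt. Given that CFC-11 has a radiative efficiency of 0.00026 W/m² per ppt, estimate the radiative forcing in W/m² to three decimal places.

ΔF = 0.036 W/m²

CFC-11: ΔF = 0.00026 × (141 − 3) = 0.00026 × 138 = 0.0359 W/m².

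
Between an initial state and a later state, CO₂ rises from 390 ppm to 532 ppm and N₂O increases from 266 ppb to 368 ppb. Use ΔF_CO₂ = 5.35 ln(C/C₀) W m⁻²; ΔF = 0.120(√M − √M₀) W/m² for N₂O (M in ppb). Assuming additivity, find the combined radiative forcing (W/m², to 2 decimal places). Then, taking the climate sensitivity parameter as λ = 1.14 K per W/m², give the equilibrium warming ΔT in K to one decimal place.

CO₂: 5.35 × ln(532/390) = 5.35 × ln(1.36410) = 5.35 × 0.31049 = 1.6611 W/m².
N₂O: 0.120 × (√368 − √266) = 0.120 × (19.1833 − 16.3095) = 0.120 × 2.8738 = 0.3449 W/m².
Total ΔF = 1.6611 + 0.3449 = 2.0060 W/m².
ΔT = λ ΔF = 1.14 × 2.01 = 2.2914 K.

ΔF = 2.01 W/m²; ΔT = 2.3 K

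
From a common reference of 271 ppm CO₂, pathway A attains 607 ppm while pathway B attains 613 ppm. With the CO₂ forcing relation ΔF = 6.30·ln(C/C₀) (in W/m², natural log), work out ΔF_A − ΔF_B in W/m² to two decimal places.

ΔF_A − ΔF_B = -0.06 W/m²

ΔF_A = 6.30 ln(607/271) = 6.30 × 0.80641 = 5.0804 W/m².
ΔF_B = 6.30 ln(613/271) = 6.30 × 0.81625 = 5.1424 W/m².
Difference: 5.0804 − 5.1424 = -0.0620 W/m².
(Equivalently, ΔF_A − ΔF_B = 6.30 ln(607/613) = 6.30 × -0.00984 = -0.0620 W/m².)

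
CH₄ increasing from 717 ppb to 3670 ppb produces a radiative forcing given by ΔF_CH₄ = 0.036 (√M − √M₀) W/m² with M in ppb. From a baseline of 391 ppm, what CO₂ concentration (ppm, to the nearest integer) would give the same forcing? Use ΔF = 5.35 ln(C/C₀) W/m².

C ≈ 491 ppm

CH₄ forcing: 0.036 × (√3670 − √717) = 0.036 × (60.5805 − 26.7769) = 0.036 × 33.8036 = 1.21693 W/m².
Set 5.35 ln(C/391) = 1.21693: ln(C/391) = 1.21693/5.35 = 0.22746, so C = 391 × e^0.22746 = 391 × 1.25541 = 490.87 ppm.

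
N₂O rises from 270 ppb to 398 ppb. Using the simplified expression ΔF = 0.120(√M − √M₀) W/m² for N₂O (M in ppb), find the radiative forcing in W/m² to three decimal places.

ΔF = 0.422 W/m²

N₂O: 0.120 × (√398 − √270) = 0.120 × (19.9499 − 16.4317) = 0.120 × 3.5182 = 0.4222 W/m².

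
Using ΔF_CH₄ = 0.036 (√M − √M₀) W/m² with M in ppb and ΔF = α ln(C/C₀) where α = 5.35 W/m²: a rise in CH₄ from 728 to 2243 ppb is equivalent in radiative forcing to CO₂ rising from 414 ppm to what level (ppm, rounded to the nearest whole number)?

C ≈ 475 ppm

CH₄ forcing: 0.036 × (√2243 − √728) = 0.036 × (47.3603 − 26.9815) = 0.036 × 20.3788 = 0.73364 W/m².
Set 5.35 ln(C/414) = 0.73364: ln(C/414) = 0.73364/5.35 = 0.13713, so C = 414 × e^0.13713 = 414 × 1.14698 = 474.85 ppm.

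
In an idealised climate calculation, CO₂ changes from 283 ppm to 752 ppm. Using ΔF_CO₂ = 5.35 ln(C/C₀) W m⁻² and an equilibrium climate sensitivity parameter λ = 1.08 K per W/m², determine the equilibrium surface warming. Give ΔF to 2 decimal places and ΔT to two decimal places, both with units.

CO₂: 5.35 × ln(752/283) = 5.35 × ln(2.65724) = 5.35 × 0.97729 = 5.2285 W/m².
ΔT = λ ΔF = 1.08 × 5.23 = 5.6484 K.

ΔF = 5.23 W/m²; ΔT = 5.65 K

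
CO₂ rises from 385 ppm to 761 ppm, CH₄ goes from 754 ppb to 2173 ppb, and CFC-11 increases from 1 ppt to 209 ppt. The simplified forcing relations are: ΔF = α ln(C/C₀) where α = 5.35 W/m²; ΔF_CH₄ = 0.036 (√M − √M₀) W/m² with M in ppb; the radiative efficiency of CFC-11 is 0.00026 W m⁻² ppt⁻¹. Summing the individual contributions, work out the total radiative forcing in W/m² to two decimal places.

CO₂: 5.35 × ln(761/385) = 5.35 × ln(1.97662) = 5.35 × 0.68139 = 3.6454 W/m².
CH₄: 0.036 × (√2173 − √754) = 0.036 × (46.6154 − 27.4591) = 0.036 × 19.1563 = 0.6896 W/m².
CFC-11: ΔF = 0.00026 × (209 − 1) = 0.00026 × 208 = 0.0541 W/m².
Total ΔF = 3.6454 + 0.6896 + 0.0541 = 4.3891 W/m².

ΔF = 4.39 W/m²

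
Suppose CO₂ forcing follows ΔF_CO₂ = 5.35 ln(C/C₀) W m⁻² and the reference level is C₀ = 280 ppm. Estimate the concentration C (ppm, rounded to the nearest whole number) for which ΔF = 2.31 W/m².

C ≈ 431 ppm

Set 5.35 ln(C/280) = 2.31, so ln(C/280) = 2.31/5.35 = 0.43178.
Then C/280 = e^0.43178 = 1.54000, giving C = 280 × 1.54000 = 431.20 ppm.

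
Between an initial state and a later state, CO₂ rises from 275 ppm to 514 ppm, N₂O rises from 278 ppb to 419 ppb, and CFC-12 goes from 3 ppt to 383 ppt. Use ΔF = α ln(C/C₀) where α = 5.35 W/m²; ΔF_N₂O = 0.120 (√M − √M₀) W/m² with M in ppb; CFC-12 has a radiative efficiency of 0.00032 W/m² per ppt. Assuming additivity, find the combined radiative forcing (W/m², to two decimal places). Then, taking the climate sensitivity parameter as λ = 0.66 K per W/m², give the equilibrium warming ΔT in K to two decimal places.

ΔF = 3.92 W/m²; ΔT = 2.59 K

CO₂: 5.35 × ln(514/275) = 5.35 × ln(1.86909) = 5.35 × 0.62545 = 3.3462 W/m².
N₂O: 0.120 × (√419 − √278) = 0.120 × (20.4695 − 16.6733) = 0.120 × 3.7962 = 0.4555 W/m².
CFC-12: ΔF = 0.00032 × (383 − 3) = 0.00032 × 380 = 0.1216 W/m².
Total ΔF = 3.3462 + 0.4555 + 0.1216 = 3.9233 W/m².
ΔT = λ ΔF = 0.66 × 3.92 = 2.5872 K.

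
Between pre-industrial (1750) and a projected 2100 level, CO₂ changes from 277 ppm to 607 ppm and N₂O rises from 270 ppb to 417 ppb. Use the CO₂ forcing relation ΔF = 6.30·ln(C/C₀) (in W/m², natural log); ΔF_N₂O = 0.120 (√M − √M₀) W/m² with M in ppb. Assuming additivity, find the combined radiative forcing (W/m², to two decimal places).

ΔF = 5.42 W/m²

CO₂: 6.30 × ln(607/277) = 6.30 × ln(2.19134) = 6.30 × 0.78451 = 4.9424 W/m².
N₂O: 0.120 × (√417 − √270) = 0.120 × (20.4206 − 16.4317) = 0.120 × 3.9889 = 0.4787 W/m².
Total ΔF = 4.9424 + 0.4787 = 5.4211 W/m².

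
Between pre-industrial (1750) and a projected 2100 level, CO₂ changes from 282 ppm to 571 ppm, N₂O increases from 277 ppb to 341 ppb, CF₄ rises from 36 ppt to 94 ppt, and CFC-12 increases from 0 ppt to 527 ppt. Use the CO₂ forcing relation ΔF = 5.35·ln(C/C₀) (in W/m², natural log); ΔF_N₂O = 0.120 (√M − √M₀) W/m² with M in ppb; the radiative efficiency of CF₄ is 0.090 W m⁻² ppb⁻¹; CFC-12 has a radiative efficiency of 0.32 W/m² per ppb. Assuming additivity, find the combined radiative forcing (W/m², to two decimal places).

ΔF = 4.17 W/m²

CO₂: 5.35 × ln(571/282) = 5.35 × ln(2.02482) = 5.35 × 0.70548 = 3.7743 W/m².
N₂O: 0.120 × (√341 − √277) = 0.120 × (18.4662 − 16.6433) = 0.120 × 1.8229 = 0.2187 W/m².
CF₄: Δ = 94 − 36 = 58 ppt = 0.058 ppb; ΔF = 0.090 × 0.058 = 0.0052 W/m².
CFC-12: Δ = 527 − 0 = 527 ppt = 0.527 ppb; ΔF = 0.32 × 0.527 = 0.1686 W/m².
Total ΔF = 3.7743 + 0.2187 + 0.0052 + 0.1686 = 4.1668 W/m².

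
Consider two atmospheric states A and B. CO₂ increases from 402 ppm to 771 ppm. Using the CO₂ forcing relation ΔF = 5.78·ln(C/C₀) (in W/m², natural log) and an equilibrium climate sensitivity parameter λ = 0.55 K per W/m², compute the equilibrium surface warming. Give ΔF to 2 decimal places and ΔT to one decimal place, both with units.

ΔF = 3.76 W/m²; ΔT = 2.1 K

CO₂: 5.78 × ln(771/402) = 5.78 × ln(1.91791) = 5.78 × 0.65124 = 3.7642 W/m².
ΔT = λ ΔF = 0.55 × 3.76 = 2.0680 K.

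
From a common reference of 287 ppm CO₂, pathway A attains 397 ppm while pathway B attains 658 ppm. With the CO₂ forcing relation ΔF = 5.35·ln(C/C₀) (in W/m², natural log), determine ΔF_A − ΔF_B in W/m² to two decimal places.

ΔF_A = 5.35 ln(397/287) = 5.35 × 0.32445 = 1.7358 W/m².
ΔF_B = 5.35 ln(658/287) = 5.35 × 0.82972 = 4.4390 W/m².
Difference: 1.7358 − 4.4390 = -2.7032 W/m².

ΔF_A − ΔF_B = -2.70 W/m²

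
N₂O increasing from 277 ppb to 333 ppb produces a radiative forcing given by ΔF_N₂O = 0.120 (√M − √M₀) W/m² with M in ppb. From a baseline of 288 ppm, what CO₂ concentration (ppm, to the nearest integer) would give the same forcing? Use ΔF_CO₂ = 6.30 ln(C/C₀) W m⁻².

C ≈ 297 ppm

N₂O forcing: 0.120 × (√333 − √277) = 0.120 × (18.2483 − 16.6433) = 0.120 × 1.6050 = 0.19260 W/m².
Set 6.30 ln(C/288) = 0.19260: ln(C/288) = 0.19260/6.30 = 0.03057, so C = 288 × e^0.03057 = 288 × 1.03104 = 296.94 ppm.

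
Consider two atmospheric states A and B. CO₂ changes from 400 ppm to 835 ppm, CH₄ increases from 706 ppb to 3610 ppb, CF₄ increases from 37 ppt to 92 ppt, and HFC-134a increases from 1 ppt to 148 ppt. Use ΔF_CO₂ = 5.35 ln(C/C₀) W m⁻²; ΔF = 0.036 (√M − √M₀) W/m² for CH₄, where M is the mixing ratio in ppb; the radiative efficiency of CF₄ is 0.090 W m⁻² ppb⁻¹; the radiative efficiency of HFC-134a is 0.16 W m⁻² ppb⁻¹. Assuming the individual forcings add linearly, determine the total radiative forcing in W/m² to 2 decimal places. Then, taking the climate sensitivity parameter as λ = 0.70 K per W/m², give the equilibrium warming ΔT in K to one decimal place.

ΔF = 5.17 W/m²; ΔT = 3.6 K

CO₂: 5.35 × ln(835/400) = 5.35 × ln(2.08750) = 5.35 × 0.73597 = 3.9374 W/m².
CH₄: 0.036 × (√3610 − √706) = 0.036 × (60.0833 − 26.5707) = 0.036 × 33.5126 = 1.2065 W/m².
CF₄: Δ = 92 − 37 = 55 ppt = 0.055 ppb; ΔF = 0.090 × 0.055 = 0.0050 W/m².
HFC-134a: Δ = 148 − 1 = 147 ppt = 0.147 ppb; ΔF = 0.16 × 0.147 = 0.0235 W/m².
Total ΔF = 3.9374 + 1.2065 + 0.0050 + 0.0235 = 5.1724 W/m².
ΔT = λ ΔF = 0.70 × 5.17 = 3.6190 K.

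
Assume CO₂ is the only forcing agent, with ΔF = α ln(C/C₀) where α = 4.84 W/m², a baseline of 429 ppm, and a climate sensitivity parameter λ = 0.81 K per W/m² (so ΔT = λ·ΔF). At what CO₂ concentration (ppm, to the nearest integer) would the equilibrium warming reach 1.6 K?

C ≈ 645 ppm

Required forcing: ΔF = ΔT/λ = 1.6/0.81 = 1.9753 W/m².
Then ln(C/429) = ΔF/4.84 = 1.9753/4.84 = 0.40812.
So C = 429 × e^0.40812 = 429 × 1.50399 = 645.21 ppm.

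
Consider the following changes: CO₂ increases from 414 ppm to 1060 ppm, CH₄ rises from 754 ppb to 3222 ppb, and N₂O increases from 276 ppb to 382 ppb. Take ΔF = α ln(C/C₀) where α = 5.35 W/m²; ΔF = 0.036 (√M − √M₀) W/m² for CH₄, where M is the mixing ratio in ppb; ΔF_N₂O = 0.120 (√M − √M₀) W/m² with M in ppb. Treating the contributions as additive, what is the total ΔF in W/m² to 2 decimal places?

CO₂: 5.35 × ln(1060/414) = 5.35 × ln(2.56039) = 5.35 × 0.94016 = 5.0299 W/m².
CH₄: 0.036 × (√3222 − √754) = 0.036 × (56.7627 − 27.4591) = 0.036 × 29.3036 = 1.0549 W/m².
N₂O: 0.120 × (√382 − √276) = 0.120 × (19.5448 − 16.6132) = 0.120 × 2.9316 = 0.3518 W/m².
Total ΔF = 5.0299 + 1.0549 + 0.3518 = 6.4366 W/m².

ΔF = 6.44 W/m²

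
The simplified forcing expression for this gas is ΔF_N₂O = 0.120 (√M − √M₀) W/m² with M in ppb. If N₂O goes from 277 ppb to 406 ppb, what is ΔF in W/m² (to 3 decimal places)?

ΔF = 0.421 W/m²

N₂O: 0.120 × (√406 − √277) = 0.120 × (20.1494 − 16.6433) = 0.120 × 3.5061 = 0.4207 W/m².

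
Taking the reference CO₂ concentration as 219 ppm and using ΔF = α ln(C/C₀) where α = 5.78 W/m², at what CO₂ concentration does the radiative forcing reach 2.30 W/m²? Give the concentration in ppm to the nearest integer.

C ≈ 326 ppm

Set 5.78 ln(C/219) = 2.30, so ln(C/219) = 2.30/5.78 = 0.39792.
Then C/219 = e^0.39792 = 1.48872, giving C = 219 × 1.48872 = 326.03 ppm.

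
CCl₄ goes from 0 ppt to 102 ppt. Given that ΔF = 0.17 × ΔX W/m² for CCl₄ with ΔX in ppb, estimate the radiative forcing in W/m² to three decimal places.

ΔF = 0.017 W/m²

CCl₄: Δ = 102 − 0 = 102 ppt = 0.102 ppb; ΔF = 0.17 × 0.102 = 0.0173 W/m².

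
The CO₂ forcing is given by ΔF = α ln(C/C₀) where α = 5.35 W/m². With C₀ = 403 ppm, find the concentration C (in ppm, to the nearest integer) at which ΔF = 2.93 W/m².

Set 5.35 ln(C/403) = 2.93, so ln(C/403) = 2.93/5.35 = 0.54766.
Then C/403 = e^0.54766 = 1.72920, giving C = 403 × 1.72920 = 696.87 ppm.

C ≈ 697 ppm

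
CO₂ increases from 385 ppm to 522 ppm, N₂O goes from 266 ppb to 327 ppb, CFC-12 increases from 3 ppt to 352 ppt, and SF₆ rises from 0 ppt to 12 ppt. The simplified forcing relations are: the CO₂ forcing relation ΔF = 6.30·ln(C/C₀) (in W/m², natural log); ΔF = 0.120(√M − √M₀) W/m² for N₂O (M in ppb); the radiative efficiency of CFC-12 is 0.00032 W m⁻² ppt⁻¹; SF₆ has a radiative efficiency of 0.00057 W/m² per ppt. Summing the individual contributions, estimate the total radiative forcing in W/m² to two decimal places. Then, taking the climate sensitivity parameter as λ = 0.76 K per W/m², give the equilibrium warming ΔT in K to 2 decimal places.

ΔF = 2.25 W/m²; ΔT = 1.71 K

CO₂: 6.30 × ln(522/385) = 6.30 × ln(1.35584) = 6.30 × 0.30442 = 1.9178 W/m².
N₂O: 0.120 × (√327 − √266) = 0.120 × (18.0831 − 16.3095) = 0.120 × 1.7736 = 0.2128 W/m².
CFC-12: ΔF = 0.00032 × (352 − 3) = 0.00032 × 349 = 0.1117 W/m².
SF₆: ΔF = 0.00057 × (12 − 0) = 0.00057 × 12 = 0.0068 W/m².
Total ΔF = 1.9178 + 0.2128 + 0.1117 + 0.0068 = 2.2491 W/m².
ΔT = λ ΔF = 0.76 × 2.25 = 1.7100 K.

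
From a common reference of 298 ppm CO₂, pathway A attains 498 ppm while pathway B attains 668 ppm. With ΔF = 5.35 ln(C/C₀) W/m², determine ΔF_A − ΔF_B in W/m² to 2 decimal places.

ΔF_A = 5.35 ln(498/298) = 5.35 × 0.51351 = 2.7473 W/m².
ΔF_B = 5.35 ln(668/298) = 5.35 × 0.80719 = 4.3185 W/m².
Difference: 2.7473 − 4.3185 = -1.5712 W/m².

ΔF_A − ΔF_B = -1.57 W/m²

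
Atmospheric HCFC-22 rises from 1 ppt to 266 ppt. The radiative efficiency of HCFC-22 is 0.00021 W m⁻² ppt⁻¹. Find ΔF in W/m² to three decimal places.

HCFC-22: ΔF = 0.00021 × (266 − 1) = 0.00021 × 265 = 0.0557 W/m².

ΔF = 0.056 W/m²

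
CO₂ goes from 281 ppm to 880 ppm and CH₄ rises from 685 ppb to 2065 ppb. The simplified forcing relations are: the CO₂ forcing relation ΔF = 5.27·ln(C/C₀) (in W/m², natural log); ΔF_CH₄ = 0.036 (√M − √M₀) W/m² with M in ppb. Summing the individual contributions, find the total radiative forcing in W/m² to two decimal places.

ΔF = 6.71 W/m²

CO₂: 5.27 × ln(880/281) = 5.27 × ln(3.13167) = 5.27 × 1.14157 = 6.0161 W/m².
CH₄: 0.036 × (√2065 − √685) = 0.036 × (45.4423 − 26.1725) = 0.036 × 19.2698 = 0.6937 W/m².
Total ΔF = 6.0161 + 0.6937 = 6.7098 W/m².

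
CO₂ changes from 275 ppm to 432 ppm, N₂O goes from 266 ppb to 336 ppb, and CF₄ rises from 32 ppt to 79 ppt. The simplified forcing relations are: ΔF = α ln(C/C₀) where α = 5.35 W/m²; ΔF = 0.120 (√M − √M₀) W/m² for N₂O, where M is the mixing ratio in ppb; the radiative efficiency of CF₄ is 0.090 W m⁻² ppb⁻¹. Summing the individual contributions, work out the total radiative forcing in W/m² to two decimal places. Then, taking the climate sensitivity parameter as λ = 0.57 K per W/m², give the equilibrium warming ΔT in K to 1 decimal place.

CO₂: 5.35 × ln(432/275) = 5.35 × ln(1.57091) = 5.35 × 0.45166 = 2.4164 W/m².
N₂O: 0.120 × (√336 − √266) = 0.120 × (18.3303 − 16.3095) = 0.120 × 2.0208 = 0.2425 W/m².
CF₄: Δ = 79 − 32 = 47 ppt = 0.047 ppb; ΔF = 0.090 × 0.047 = 0.0042 W/m².
Total ΔF = 2.4164 + 0.2425 + 0.0042 = 2.6631 W/m².
ΔT = λ ΔF = 0.57 × 2.66 = 1.5162 K.

ΔF = 2.66 W/m²; ΔT = 1.5 K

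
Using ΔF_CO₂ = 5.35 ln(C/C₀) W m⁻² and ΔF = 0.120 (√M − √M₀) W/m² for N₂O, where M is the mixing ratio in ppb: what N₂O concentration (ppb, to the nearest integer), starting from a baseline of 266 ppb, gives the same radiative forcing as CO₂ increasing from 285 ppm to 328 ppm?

CO₂ forcing: 5.35 × ln(328/285) = 5.35 × 0.140524 = 0.75180 W/m².
Set 0.120(√M − √266) = 0.75180: √M = 0.75180/0.120 + √266 = 6.2650 + 16.3095 = 22.5745.
M = (22.5745)² = 509.61 ppb.

M ≈ 510 ppb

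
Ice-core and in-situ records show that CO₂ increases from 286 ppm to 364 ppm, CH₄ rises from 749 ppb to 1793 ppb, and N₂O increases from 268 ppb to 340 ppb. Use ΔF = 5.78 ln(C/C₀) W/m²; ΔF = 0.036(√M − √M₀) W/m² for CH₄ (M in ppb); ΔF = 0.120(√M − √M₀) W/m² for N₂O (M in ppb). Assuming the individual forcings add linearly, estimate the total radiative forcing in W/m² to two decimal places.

CO₂: 5.78 × ln(364/286) = 5.78 × ln(1.27273) = 5.78 × 0.24116 = 1.3939 W/m².
CH₄: 0.036 × (√1793 − √749) = 0.036 × (42.3438 − 27.3679) = 0.036 × 14.9759 = 0.5391 W/m².
N₂O: 0.120 × (√340 − √268) = 0.120 × (18.4391 − 16.3707) = 0.120 × 2.0684 = 0.2482 W/m².
Total ΔF = 1.3939 + 0.5391 + 0.2482 = 2.1812 W/m².

ΔF = 2.18 W/m²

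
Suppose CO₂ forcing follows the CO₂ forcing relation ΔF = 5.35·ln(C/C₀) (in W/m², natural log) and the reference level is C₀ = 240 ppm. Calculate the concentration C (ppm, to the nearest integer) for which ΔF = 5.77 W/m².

C ≈ 706 ppm

Set 5.35 ln(C/240) = 5.77, so ln(C/240) = 5.77/5.35 = 1.07850.
Then C/240 = e^1.07850 = 2.94027, giving C = 240 × 2.94027 = 705.66 ppm.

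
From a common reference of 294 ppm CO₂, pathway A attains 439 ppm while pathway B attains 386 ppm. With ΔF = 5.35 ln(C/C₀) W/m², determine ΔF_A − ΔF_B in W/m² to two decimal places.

ΔF_A − ΔF_B = 0.69 W/m²

ΔF_A = 5.35 ln(439/294) = 5.35 × 0.40092 = 2.1449 W/m².
ΔF_B = 5.35 ln(386/294) = 5.35 × 0.27226 = 1.4566 W/m².
Difference: 2.1449 − 1.4566 = 0.6883 W/m².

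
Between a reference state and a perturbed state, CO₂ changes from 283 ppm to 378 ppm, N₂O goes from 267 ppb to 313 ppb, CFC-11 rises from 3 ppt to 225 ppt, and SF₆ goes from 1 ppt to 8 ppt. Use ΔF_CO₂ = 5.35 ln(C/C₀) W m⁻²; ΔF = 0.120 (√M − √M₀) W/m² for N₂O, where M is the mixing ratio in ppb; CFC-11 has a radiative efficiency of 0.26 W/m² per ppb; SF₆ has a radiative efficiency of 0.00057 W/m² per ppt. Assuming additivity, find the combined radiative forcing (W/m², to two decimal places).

ΔF = 1.77 W/m²

CO₂: 5.35 × ln(378/283) = 5.35 × ln(1.33569) = 5.35 × 0.28945 = 1.5486 W/m².
N₂O: 0.120 × (√313 − √267) = 0.120 × (17.6918 − 16.3401) = 0.120 × 1.3517 = 0.1622 W/m².
CFC-11: Δ = 225 − 3 = 222 ppt = 0.222 ppb; ΔF = 0.26 × 0.222 = 0.0577 W/m².
SF₆: ΔF = 0.00057 × (8 − 1) = 0.00057 × 7 = 0.0040 W/m².
Total ΔF = 1.5486 + 0.1622 + 0.0577 + 0.0040 = 1.7725 W/m².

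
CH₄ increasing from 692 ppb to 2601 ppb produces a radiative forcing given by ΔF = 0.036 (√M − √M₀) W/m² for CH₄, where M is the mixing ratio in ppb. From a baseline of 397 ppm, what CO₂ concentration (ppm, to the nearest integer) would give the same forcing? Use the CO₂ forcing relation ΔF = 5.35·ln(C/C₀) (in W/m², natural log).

C ≈ 469 ppm

CH₄ forcing: 0.036 × (√2601 − √692) = 0.036 × (51.0000 − 26.3059) = 0.036 × 24.6941 = 0.88899 W/m².
Set 5.35 ln(C/397) = 0.88899: ln(C/397) = 0.88899/5.35 = 0.16617, so C = 397 × e^0.16617 = 397 × 1.18077 = 468.77 ppm.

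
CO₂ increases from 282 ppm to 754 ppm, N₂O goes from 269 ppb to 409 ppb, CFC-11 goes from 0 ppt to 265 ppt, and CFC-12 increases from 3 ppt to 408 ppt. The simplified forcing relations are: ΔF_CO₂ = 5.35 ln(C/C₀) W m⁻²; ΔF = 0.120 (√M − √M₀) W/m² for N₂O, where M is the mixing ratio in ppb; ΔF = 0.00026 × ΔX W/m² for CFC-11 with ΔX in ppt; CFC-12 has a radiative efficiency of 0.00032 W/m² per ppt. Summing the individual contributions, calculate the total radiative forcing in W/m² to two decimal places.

CO₂: 5.35 × ln(754/282) = 5.35 × ln(2.67376) = 5.35 × 0.98349 = 5.2617 W/m².
N₂O: 0.120 × (√409 − √269) = 0.120 × (20.2237 − 16.4012) = 0.120 × 3.8225 = 0.4587 W/m².
CFC-11: ΔF = 0.00026 × (265 − 0) = 0.00026 × 265 = 0.0689 W/m².
CFC-12: ΔF = 0.00032 × (408 − 3) = 0.00032 × 405 = 0.1296 W/m².
Total ΔF = 5.2617 + 0.4587 + 0.0689 + 0.1296 = 5.9189 W/m².

ΔF = 5.92 W/m²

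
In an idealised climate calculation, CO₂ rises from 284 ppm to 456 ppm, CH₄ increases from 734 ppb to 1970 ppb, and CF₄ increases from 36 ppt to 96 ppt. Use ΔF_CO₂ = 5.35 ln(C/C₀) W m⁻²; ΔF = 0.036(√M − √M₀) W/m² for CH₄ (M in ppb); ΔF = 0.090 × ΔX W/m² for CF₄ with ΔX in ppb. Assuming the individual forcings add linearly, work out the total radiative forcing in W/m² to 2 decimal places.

ΔF = 3.16 W/m²

CO₂: 5.35 × ln(456/284) = 5.35 × ln(1.60563) = 5.35 × 0.47352 = 2.5333 W/m².
CH₄: 0.036 × (√1970 − √734) = 0.036 × (44.3847 − 27.0924) = 0.036 × 17.2923 = 0.6225 W/m².
CF₄: Δ = 96 − 36 = 60 ppt = 0.060 ppb; ΔF = 0.090 × 0.060 = 0.0054 W/m².
Total ΔF = 2.5333 + 0.6225 + 0.0054 = 3.1612 W/m².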